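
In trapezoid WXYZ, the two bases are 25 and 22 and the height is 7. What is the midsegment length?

The midsegment (median) of a trapezoid connects the midpoints of the non-parallel sides.
Its length is the average of the two bases: (25 + 22) / 2 = 47/2.

47/2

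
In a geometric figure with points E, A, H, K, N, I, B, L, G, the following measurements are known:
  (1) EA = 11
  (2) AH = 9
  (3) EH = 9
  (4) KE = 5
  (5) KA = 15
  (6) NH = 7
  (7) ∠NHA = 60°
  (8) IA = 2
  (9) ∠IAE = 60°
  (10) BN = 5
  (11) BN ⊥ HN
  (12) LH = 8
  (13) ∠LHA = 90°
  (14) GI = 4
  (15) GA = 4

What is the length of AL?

Step 1: By the law of cosines on triangle AHL: AL² = 9² + 8² − 2·9·8·cos(90°) = 145, so AL = √145.

Therefore, the length of AL = √145.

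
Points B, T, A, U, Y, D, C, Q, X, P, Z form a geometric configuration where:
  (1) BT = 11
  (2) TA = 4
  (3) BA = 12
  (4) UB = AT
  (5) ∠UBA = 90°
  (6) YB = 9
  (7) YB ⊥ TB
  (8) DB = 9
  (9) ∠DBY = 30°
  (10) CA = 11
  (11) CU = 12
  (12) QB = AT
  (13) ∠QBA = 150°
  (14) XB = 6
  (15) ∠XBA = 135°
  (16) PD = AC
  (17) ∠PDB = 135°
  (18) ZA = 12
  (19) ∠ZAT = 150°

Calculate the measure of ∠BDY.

Step 1: By the law of cosines on triangle DBY: DY² = 9² + 9² − 2·9·9·cos(30°) = 21.7, so DY ≈ 4.66.
Step 2: By the inverse law of cosines on triangle BDY: cos(∠BDY) = (9² + 4.66² − 9²) / (2·9·4.66) = 21.7/83.86 = 0.2588, so ∠BDY = 75°.

Therefore, the measure of angle ∠BDY = 75°.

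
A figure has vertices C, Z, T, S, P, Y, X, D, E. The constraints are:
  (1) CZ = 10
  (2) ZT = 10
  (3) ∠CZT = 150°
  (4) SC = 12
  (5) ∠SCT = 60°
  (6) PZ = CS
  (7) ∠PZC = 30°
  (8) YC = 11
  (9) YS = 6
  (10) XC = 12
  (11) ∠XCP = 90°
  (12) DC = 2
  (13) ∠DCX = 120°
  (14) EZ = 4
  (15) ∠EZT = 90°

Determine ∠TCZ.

Step 1: By the law of cosines on triangle CZT: CT² = 10² + 10² − 2·10·10·cos(150°) = 373.21, so CT ≈ 19.32.
Step 2: By the inverse law of cosines on triangle TCZ: cos(∠TCZ) = (19.32² + 10² − 10²) / (2·19.32·10) = 373.21/386.37 = 0.9659, so ∠TCZ = 15°.

Therefore, the measure of angle ∠TCZ = 15°.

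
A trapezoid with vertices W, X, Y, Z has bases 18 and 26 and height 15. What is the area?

Area = (18 + 26) * 15 / 2 = 660 / 2 = 330

330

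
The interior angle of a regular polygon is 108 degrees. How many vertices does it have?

The exterior angle is the supplement of the interior angle: 180 - 108 = 72 degrees.
Since the exterior angles of any convex polygon sum to 360 degrees, the number of sides is 360 / 72 = 5.

5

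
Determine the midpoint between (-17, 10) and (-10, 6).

M = ((x₁ + x₂)/2, (y₁ + y₂)/2)
= ((-17 + -10)/2, (10 + 6)/2)
= (-27/2, 16/2) = (-27/2, 8)

(-27/2, 8)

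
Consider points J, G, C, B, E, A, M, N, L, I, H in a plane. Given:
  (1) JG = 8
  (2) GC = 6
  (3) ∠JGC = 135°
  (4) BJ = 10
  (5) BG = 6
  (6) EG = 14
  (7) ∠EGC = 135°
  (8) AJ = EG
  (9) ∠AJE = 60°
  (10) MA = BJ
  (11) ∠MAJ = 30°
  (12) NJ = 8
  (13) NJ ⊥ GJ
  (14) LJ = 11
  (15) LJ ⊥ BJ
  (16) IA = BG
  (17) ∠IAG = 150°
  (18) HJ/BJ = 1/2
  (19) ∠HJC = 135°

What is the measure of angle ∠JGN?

Step 1: By the law of cosines on triangle GJN: GN² = 8² + 8² − 2·8·8·cos(90°) = 128, so GN = 8·√2.
Step 2: By the inverse law of cosines on triangle JGN: cos(∠JGN) = (8² + (8·√2)² − 8²) / (2·8·8·√2) = 128/181.02 = 0.7071, so ∠JGN = 45°.

Therefore, the measure of angle ∠JGN = 45°.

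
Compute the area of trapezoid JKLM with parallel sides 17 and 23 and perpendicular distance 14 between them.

Area of a trapezoid = (base1 + base2) * height / 2
Area = (17 + 23) * 14 / 2
Area = 40 * 14 / 2
Area = 560 / 2
Area = 280

280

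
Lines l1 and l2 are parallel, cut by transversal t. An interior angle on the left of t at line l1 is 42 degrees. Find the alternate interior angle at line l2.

Alternate interior angles are equal: 42 degrees.

42 degrees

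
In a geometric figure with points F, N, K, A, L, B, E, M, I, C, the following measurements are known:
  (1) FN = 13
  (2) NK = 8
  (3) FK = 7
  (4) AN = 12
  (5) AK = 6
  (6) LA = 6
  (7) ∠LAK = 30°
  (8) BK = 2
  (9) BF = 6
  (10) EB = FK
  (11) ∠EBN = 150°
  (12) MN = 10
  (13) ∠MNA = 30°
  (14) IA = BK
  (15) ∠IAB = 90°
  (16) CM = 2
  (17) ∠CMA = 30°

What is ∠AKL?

Step 1: By the law of cosines on triangle KAL: KL² = 6² + 6² − 2·6·6·cos(30°) = 9.65, so KL ≈ 3.11.
Step 2: By the inverse law of cosines on triangle AKL: cos(∠AKL) = (6² + 3.11² − 6²) / (2·6·3.11) = 9.65/37.27 = 0.2588, so ∠AKL = 75°.

Therefore, the measure of angle ∠AKL = 75°.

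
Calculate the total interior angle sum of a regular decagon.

The sum of interior angles of an n-sided polygon is (n - 2) * 180.
For n = 10: (10 - 2) * 180 = 8 * 180 = 1440 degrees.

1440 degrees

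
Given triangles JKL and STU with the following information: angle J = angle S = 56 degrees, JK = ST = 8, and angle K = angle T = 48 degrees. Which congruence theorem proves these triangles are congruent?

The given information matches ASA: Two pairs of corresponding angles and the included side are equal (Angle-Side-Angle).

ASA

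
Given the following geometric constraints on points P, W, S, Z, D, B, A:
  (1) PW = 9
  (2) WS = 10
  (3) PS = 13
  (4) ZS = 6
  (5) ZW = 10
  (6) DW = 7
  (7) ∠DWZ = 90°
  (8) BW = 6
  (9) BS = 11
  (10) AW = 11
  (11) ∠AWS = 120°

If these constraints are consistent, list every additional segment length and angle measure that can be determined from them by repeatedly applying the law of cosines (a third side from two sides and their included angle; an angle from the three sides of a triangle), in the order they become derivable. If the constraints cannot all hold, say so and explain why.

The constraints are consistent. Derivable facts, in order:
After 1 step:
- SA ≈ 18.19
- ZD = √149
- ∠BSW = 32.76°
- ∠BWS = 82.82°
- ∠PSW = 43.69°
- ∠PWS = 86.18°
- ∠SBW = 64.42°
- ∠SPW = 50.13°
- ∠SWZ = 34.92°
- ∠SZW = 72.54°
- ∠WSZ = 72.54°
After 2 steps:
- ∠ASW = 31.57°
- ∠DZW = 34.99°
- ∠SAW = 28.43°
- ∠WDZ = 55.01°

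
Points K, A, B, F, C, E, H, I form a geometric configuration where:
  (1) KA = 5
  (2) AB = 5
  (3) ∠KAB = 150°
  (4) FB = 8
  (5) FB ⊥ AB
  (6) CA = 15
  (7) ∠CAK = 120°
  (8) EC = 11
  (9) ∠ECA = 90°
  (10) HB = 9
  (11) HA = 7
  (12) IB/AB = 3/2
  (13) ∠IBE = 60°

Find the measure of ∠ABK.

Step 1: By the law of cosines on triangle BAK: BK² = 5² + 5² − 2·5·5·cos(150°) = 93.3, so BK ≈ 9.66.
Step 2: By the inverse law of cosines on triangle ABK: cos(∠ABK) = (5² + 9.66² − 5²) / (2·5·9.66) = 93.3/96.59 = 0.9659, so ∠ABK = 15°.

Therefore, the measure of angle ∠ABK = 15°.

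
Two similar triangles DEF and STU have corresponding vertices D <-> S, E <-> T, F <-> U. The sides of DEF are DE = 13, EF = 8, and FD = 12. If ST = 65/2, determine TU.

Similar triangles have proportional sides. Setting up the proportion:
ST / DE = TU / EF
65/2 / 13 = TU / 8
TU = 8 * 65/2 / 13 = 20.

20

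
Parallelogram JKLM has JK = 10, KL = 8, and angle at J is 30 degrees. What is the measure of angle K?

Opposite sides of a parallelogram are parallel, so consecutive angles form co-interior angles on a transversal.
Co-interior angles sum to 180°, giving angle K = 180 - 30 = 150 degrees.

150 degrees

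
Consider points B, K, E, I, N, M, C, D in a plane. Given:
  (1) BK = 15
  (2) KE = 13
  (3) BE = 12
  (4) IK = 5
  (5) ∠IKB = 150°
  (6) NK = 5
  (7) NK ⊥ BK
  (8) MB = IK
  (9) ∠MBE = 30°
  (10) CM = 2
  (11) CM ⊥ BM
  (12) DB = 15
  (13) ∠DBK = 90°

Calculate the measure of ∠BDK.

Step 1: By the law of cosines on triangle DBK: DK² = 15² + 15² − 2·15·15·cos(90°) = 450, so DK = 15·√2.
Step 2: By the inverse law of cosines on triangle BDK: cos(∠BDK) = (15² + (15·√2)² − 15²) / (2·15·15·√2) = 450/636.4 = 0.7071, so ∠BDK = 45°.

Therefore, the measure of angle ∠BDK = 45°.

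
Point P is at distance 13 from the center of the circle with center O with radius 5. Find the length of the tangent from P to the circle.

Let T be the point of tangency. Then OT ⊥ PT (radius ⊥ tangent).
In right triangle OTP: OP² = OT² + PT²
13² = 5² + PT²
PT² = 144, PT = 12

12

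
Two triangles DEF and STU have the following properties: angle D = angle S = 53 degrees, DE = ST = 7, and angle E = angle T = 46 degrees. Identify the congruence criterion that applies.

The given information matches ASA: Two pairs of corresponding angles and the included side are equal (Angle-Side-Angle).

ASA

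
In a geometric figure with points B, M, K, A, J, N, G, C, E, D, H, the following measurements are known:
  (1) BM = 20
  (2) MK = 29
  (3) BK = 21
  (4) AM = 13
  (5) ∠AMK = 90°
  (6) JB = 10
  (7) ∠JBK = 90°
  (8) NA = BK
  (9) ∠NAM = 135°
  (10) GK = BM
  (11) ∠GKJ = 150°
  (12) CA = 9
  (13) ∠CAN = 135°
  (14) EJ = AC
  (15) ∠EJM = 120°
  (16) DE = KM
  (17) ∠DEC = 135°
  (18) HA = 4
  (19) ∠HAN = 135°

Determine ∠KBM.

Step 1: By the inverse law of cosines on triangle KBM: cos(∠KBM) = (21² + 20² − 29²) / (2·21·20) = 0/840 = 0, so ∠KBM = 90°.

Therefore, the measure of angle ∠KBM = 90°.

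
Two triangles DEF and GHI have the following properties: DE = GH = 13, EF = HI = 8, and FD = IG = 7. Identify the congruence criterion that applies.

The given information matches SSS: All three pairs of corresponding sides are equal (Side-Side-Side).

SSS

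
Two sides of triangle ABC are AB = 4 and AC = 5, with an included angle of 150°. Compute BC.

When two sides and the included angle are known, the law of cosines gives the third side.
c^2 = a^2 + b^2 - 2ab cos(C) generalizes the Pythagorean theorem to non-right triangles.
Here: BC^2 = 16 + 25 - 40*(-sqrt(3)/2) = 20*sqrt(3) + 41
BC = sqrt(20*sqrt(3) + 41)

sqrt(20*sqrt(3) + 41)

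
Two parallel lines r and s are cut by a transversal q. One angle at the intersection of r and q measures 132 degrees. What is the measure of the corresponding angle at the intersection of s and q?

Corresponding angles are equal: 132 degrees.

132 degrees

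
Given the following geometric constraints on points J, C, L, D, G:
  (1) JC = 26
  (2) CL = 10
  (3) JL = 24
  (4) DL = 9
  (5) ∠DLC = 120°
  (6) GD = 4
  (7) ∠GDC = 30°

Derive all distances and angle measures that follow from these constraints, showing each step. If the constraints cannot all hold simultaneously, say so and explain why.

The constraints are consistent.

Step 1: From CL = 10, LD = 9, and ∠CLD = 120°, by the law of cosines:
  CD² = CL² + LD² - 2·CL·LD·cos(120°) = 100 + 81 + 90 = 271
  CD ≈ 16.46

Step 2: From JC = 26, JL = 24, CL = 10, by the inverse law of cosines:
  cos(∠CJL) = (JC² + JL² - CL²) / (2·JC·JL)
  ∠CJL = 22.62°

Step 3: From CJ = 26, CL = 10, JL = 24, by the inverse law of cosines:
  cos(∠JCL) = (CJ² + CL² - JL²) / (2·CJ·CL)
  ∠JCL = 67.38°

Step 4: From LC = 10, LJ = 24, CJ = 26, by the inverse law of cosines:
  cos(∠CLJ) = (LC² + LJ² - CJ²) / (2·LC·LJ)
  ∠CLJ = 90°

Step 5: From CD = 16.46, DG = 4, and ∠CDG = 30°, by the law of cosines:
  CG² = CD² + DG² - 2·CD·DG·cos(30°) = 271 + 16 - 114.1 = 172.9
  CG ≈ 13.15

Step 6: From CD = 16.46, CL = 10, DL = 9, by the inverse law of cosines:
  cos(∠DCL) = (CD² + CL² - DL²) / (2·CD·CL)
  ∠DCL = 28.26°

Step 7: From DC = 16.46, DL = 9, CL = 10, by the inverse law of cosines:
  cos(∠CDL) = (DC² + DL² - CL²) / (2·DC·DL)
  ∠CDL = 31.74°

Step 8: From CD = 16.46, CG = 13.15, DG = 4, by the inverse law of cosines:
  cos(∠DCG) = (CD² + CG² - DG²) / (2·CD·CG)
  ∠DCG = 8.75°

Step 9: From GC = 13.15, GD = 4, CD = 16.46, by the inverse law of cosines:
  cos(∠CGD) = (GC² + GD² - CD²) / (2·GC·GD)
  ∠CGD = 141.25°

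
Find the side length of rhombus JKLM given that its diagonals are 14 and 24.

In a rhombus, the diagonals bisect each other perpendicularly, creating four congruent right triangles.
Each triangle has legs 7 (half of 14) and 12 (half of 24).
The hypotenuse of each right triangle is a side of the rhombus:
side = sqrt(7^2 + 12^2) = sqrt(193)

sqrt(193)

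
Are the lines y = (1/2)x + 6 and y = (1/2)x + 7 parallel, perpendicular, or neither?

Slope of line 1: m1 = 1/2
Slope of line 2: m2 = 1/2
Two lines are parallel if and only if they have equal slopes (or both are vertical).
Here m1 = m2 = 1/2, confirming the lines are parallel.

Parallel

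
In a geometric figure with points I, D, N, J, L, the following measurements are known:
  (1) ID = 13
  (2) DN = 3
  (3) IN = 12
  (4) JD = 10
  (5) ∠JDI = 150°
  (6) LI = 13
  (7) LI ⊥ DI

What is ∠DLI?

Step 1: By the law of cosines on triangle LID: LD² = 13² + 13² − 2·13·13·cos(90°) = 338, so LD = 13·√2.
Step 2: By the inverse law of cosines on triangle DLI: cos(∠DLI) = ((13·√2)² + 13² − 13²) / (2·13·√2·13) = 338/478 = 0.7071, so ∠DLI = 45°.

Therefore, the measure of angle ∠DLI = 45°.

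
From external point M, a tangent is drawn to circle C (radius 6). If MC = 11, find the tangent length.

Let T be the point of tangency. Then CT ⊥ MT (radius ⊥ tangent).
In right triangle CTM: CM² = CT² + MT²
11² = 6² + MT²
MT² = 85, MT = sqrt(85)

sqrt(85)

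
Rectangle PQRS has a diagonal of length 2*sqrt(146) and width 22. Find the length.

Using the Pythagorean theorem: d^2 = a^2 + b^2
b^2 = d^2 - a^2
b^2 = 584 - 484
b^2 = 100
b = sqrt(100) = 10

10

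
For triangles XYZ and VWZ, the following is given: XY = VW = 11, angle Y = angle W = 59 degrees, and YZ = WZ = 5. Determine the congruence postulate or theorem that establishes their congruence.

The given information provides:
XY = VW = 11, angle Y = angle W = 59 degrees, and YZ = WZ = 5
This matches the SAS congruence theorem.
Two pairs of corresponding sides and the included angle are equal (Side-Angle-Side).

SAS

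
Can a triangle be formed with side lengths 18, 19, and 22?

Sort the sides: 18, 19, 22.
It suffices to check that the sum of the two smallest exceeds the largest:
18 + 19 = 37 > 22. ✓
Yes, a valid triangle can be formed.

Yes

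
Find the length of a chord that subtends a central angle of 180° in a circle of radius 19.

Drop a perpendicular from the center to the chord, bisecting both the chord and the central angle.
Each half-chord = r sin(θ/2) = 19 sin(90°).
The full chord = 2 × 19 × sin(90°) = 38.

38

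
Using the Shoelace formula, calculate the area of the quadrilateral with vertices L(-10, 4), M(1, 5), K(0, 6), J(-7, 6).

Using the Shoelace formula for a quadrilateral (vertices in order):
Area = (1/2)|sum of (x_i * y_(i+1) - x_(i+1) * y_i)|
Terms: (-10*5 - 1*4) = -54, (1*6 - 0*5) = 6, (0*6 - -7*6) = 42, (-7*4 - -10*6) = 32
Sum = 26
Area = (1/2)(26) = 13

13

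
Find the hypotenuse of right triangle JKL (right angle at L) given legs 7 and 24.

By the Pythagorean theorem: JK^2 = JL^2 + KL^2
JK^2 = 7^2 + 24^2 = 49 + 576 = 625
JK = sqrt(625) = 25

25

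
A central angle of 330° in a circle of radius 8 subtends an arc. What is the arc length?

Arc length = 2π(8)(11/12) = 44*pi/3

44*pi/3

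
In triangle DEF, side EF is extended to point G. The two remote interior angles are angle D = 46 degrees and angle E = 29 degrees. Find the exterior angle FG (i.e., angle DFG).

The interior angle at F is 180 - 46 - 29 = 105 degrees.
The exterior angle and interior angle at F are supplementary:
Exterior angle = 180 - 105 = 75 degrees.

75 degrees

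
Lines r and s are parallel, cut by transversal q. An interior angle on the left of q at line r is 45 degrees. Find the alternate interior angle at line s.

Alternate interior angles formed by parallel lines and a transversal are equal.
The given angle is 45 degrees.
The alternate interior angle = 45 degrees.

45 degrees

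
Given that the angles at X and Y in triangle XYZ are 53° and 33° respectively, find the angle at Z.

The interior angles sum to 180°: angle Z = 180 - 53 - 33 = 94°.
The triangle is obtuse (angles 53°, 33°, 94°).

94 degrees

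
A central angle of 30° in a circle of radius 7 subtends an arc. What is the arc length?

The full circumference is 2πr = 2π(7) = 14*pi.
The arc spans 30° out of 360°, which is a fraction of 1/12.
Arc length = 14*pi × 1/12 = 7*pi/6.

7*pi/6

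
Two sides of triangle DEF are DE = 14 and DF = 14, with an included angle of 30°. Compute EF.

When two sides and the included angle are known, the law of cosines gives the third side.
c^2 = a^2 + b^2 - 2ab cos(C) generalizes the Pythagorean theorem to non-right triangles.
Here: EF^2 = 196 + 196 - 392*(sqrt(3)/2) = 392 - 196*sqrt(3)
EF = 14*sqrt(2 - sqrt(3))

14*sqrt(2 - sqrt(3))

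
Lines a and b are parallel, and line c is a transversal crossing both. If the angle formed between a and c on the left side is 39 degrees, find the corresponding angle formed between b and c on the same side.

Corresponding angles formed by parallel lines and a transversal are equal.
The given angle is 39 degrees.
The corresponding angle = 39 degrees.

39 degrees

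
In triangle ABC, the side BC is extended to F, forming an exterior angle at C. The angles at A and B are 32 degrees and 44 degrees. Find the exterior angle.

By the exterior angle theorem, an exterior angle of a triangle equals the sum of the two remote interior angles.
Exterior angle = angle A + angle B
Exterior angle = 32 + 44 = 76 degrees

76 degrees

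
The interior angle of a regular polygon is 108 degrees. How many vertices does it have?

Each interior angle of a regular n-gon is (n - 2) * 180 / n.
Setting this equal to 108:
(n - 2) * 180 / n = 108
Each exterior angle = 180 - 108 = 72 degrees.
Since exterior angles sum to 360: n = 360 / 72 = 5.

5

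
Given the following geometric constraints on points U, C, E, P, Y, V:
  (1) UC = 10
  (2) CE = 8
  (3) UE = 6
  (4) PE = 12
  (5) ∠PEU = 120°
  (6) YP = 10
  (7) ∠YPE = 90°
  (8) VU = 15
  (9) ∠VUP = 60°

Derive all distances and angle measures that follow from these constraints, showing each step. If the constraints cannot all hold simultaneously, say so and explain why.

The constraints are consistent.

Step 1: From UE = 6, EP = 12, and ∠UEP = 120°, by the law of cosines:
  UP² = UE² + EP² - 2·UE·EP·cos(120°) = 36 + 144 + 72 = 252
  UP = 6·√7

Step 2: From EP = 12, PY = 10, and ∠EPY = 90°, by the law of cosines:
  EY² = EP² + PY² - 2·EP·PY·cos(90°) = 144 + 100 - 0 = 244
  EY = 2·√61

Step 3: From UC = 10, UE = 6, CE = 8, by the inverse law of cosines:
  cos(∠CUE) = (UC² + UE² - CE²) / (2·UC·UE)
  ∠CUE = 53.13°

Step 4: From CE = 8, CU = 10, EU = 6, by the inverse law of cosines:
  cos(∠ECU) = (CE² + CU² - EU²) / (2·CE·CU)
  ∠ECU = 36.87°

Step 5: From EC = 8, EU = 6, CU = 10, by the inverse law of cosines:
  cos(∠CEU) = (EC² + EU² - CU²) / (2·EC·EU)
  ∠CEU = 90°

Step 6: From PU = 6·√7, UV = 15, and ∠PUV = 60°, by the law of cosines:
  PV² = PU² + UV² - 2·PU·UV·cos(60°) = 252 + 225 - 238.1 = 238.9
  PV ≈ 15.46

Step 7: From UE = 6, UP = 6·√7, EP = 12, by the inverse law of cosines:
  cos(∠EUP) = (UE² + UP² - EP²) / (2·UE·UP)
  ∠EUP = 40.89°

Step 8: From EP = 12, EY = 2·√61, PY = 10, by the inverse law of cosines:
  cos(∠PEY) = (EP² + EY² - PY²) / (2·EP·EY)
  ∠PEY = 39.81°

Step 9: From PE = 12, PU = 6·√7, EU = 6, by the inverse law of cosines:
  cos(∠EPU) = (PE² + PU² - EU²) / (2·PE·PU)
  ∠EPU = 19.11°

Step 10: From YE = 2·√61, YP = 10, EP = 12, by the inverse law of cosines:
  cos(∠EYP) = (YE² + YP² - EP²) / (2·YE·YP)
  ∠EYP = 50.19°

Step 11: From PU = 6·√7, PV = 15.46, UV = 15, by the inverse law of cosines:
  cos(∠UPV) = (PU² + PV² - UV²) / (2·PU·PV)
  ∠UPV = 57.19°

Step 12: From VP = 15.46, VU = 15, PU = 6·√7, by the inverse law of cosines:
  cos(∠PVU) = (VP² + VU² - PU²) / (2·VP·VU)
  ∠PVU = 62.81°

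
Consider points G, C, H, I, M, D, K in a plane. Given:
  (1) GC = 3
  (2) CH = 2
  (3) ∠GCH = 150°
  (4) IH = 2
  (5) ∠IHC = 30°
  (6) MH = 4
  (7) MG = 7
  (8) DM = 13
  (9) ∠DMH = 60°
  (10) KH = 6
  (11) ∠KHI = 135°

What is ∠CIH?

Step 1: By the law of cosines on triangle IHC: IC² = 2² + 2² − 2·2·2·cos(30°) = 1.07, so IC ≈ 1.04.
Step 2: By the inverse law of cosines on triangle CIH: cos(∠CIH) = (1.04² + 2² − 2²) / (2·1.04·2) = 1.07/4.14 = 0.2588, so ∠CIH = 75°.

Therefore, the measure of angle ∠CIH = 75°.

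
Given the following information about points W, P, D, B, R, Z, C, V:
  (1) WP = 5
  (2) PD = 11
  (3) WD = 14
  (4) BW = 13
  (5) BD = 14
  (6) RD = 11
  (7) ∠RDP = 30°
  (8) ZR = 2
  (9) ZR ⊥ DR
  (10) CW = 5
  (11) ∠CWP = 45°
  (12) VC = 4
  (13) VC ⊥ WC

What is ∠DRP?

Step 1: By the law of cosines on triangle RDP: RP² = 11² + 11² − 2·11·11·cos(30°) = 32.42, so RP ≈ 5.69.
Step 2: By the inverse law of cosines on triangle DRP: cos(∠DRP) = (11² + 5.69² − 11²) / (2·11·5.69) = 32.42/125.27 = 0.2588, so ∠DRP = 75°.

Therefore, the measure of angle ∠DRP = 75°.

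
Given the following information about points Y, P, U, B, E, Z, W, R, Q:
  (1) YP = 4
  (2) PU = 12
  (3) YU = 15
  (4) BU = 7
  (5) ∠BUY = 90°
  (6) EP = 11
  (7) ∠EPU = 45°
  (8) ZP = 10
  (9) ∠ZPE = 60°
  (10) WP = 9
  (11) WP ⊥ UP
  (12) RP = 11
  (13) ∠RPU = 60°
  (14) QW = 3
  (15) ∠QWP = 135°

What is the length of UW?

Step 1: By the law of cosines on triangle UPW: UW² = 12² + 9² − 2·12·9·cos(90°) = 225, so UW = 15.

Therefore, the length of UW = 15.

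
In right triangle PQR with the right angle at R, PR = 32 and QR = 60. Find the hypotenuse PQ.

PQ = sqrt(32^2 + 60^2) = sqrt(4624) = 68

68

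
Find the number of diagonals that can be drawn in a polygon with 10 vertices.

Each of the 10 vertices connects to 7 non-adjacent vertices via diagonals.
Total connections = 10 × 7 = 70, but each diagonal is counted twice.
Number of diagonals = 70 / 2 = 35.

35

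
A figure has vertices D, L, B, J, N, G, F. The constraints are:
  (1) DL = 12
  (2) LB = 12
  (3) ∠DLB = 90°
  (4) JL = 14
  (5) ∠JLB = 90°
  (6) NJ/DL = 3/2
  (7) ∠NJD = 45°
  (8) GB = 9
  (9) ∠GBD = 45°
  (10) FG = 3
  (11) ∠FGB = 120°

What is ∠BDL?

Step 1: By the law of cosines on triangle DLB: DB² = 12² + 12² − 2·12·12·cos(90°) = 288, so DB = 12·√2.
Step 2: By the inverse law of cosines on triangle BDL: cos(∠BDL) = ((12·√2)² + 12² − 12²) / (2·12·√2·12) = 288/407.29 = 0.7071, so ∠BDL = 45°.

Therefore, the measure of angle ∠BDL = 45°.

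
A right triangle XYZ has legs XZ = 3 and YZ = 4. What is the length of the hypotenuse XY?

By the Pythagorean theorem: XY^2 = XZ^2 + YZ^2
XY^2 = 3^2 + 4^2 = 9 + 16 = 25
XY = sqrt(25) = 5

5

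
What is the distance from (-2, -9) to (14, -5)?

d = sqrt((16)^2 + (4)^2) = sqrt(272) = 4*sqrt(17)

4*sqrt(17)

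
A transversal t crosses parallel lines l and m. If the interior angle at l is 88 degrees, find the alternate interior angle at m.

Alternate interior angles lie on opposite sides of the transversal, between the parallel lines.
By the alternate interior angle theorem, they are equal: 88 degrees.

88 degrees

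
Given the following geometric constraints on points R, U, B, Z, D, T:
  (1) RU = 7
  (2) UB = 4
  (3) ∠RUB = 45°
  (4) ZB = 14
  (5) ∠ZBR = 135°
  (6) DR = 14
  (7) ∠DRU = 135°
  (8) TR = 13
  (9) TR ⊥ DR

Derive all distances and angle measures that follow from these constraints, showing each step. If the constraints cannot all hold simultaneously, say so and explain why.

The constraints are consistent.

Step 1: From RU = 7, UB = 4, and ∠RUB = 45°, by the law of cosines:
  RB² = RU² + UB² - 2·RU·UB·cos(45°) = 49 + 16 - 39.6 = 25.4
  RB ≈ 5.04

Step 2: From UR = 7, RD = 14, and ∠URD = 135°, by the law of cosines:
  UD² = UR² + RD² - 2·UR·RD·cos(135°) = 49 + 196 + 138.6 = 383.6
  UD ≈ 19.59

Step 3: From DR = 14, RT = 13, and ∠DRT = 90°, by the law of cosines:
  DT² = DR² + RT² - 2·DR·RT·cos(90°) = 196 + 169 - 0 = 365
  DT ≈ 19.1

Step 4: From RB = 5.04, BZ = 14, and ∠RBZ = 135°, by the law of cosines:
  RZ² = RB² + BZ² - 2·RB·BZ·cos(135°) = 25.4 + 196 + 99.79 = 321.2
  RZ ≈ 17.92

Step 5: From RB = 5.04, RU = 7, BU = 4, by the inverse law of cosines:
  cos(∠BRU) = (RB² + RU² - BU²) / (2·RB·RU)
  ∠BRU = 34.14°

Step 6: From UD = 19.59, UR = 7, DR = 14, by the inverse law of cosines:
  cos(∠DUR) = (UD² + UR² - DR²) / (2·UD·UR)
  ∠DUR = 30.36°

Step 7: From BR = 5.04, BU = 4, RU = 7, by the inverse law of cosines:
  cos(∠RBU) = (BR² + BU² - RU²) / (2·BR·BU)
  ∠RBU = 100.86°

Step 8: From DR = 14, DT = 19.1, RT = 13, by the inverse law of cosines:
  cos(∠RDT) = (DR² + DT² - RT²) / (2·DR·DT)
  ∠RDT = 42.88°

Step 9: From DR = 14, DU = 19.59, RU = 7, by the inverse law of cosines:
  cos(∠RDU) = (DR² + DU² - RU²) / (2·DR·DU)
  ∠RDU = 14.64°

Step 10: From TD = 19.1, TR = 13, DR = 14, by the inverse law of cosines:
  cos(∠DTR) = (TD² + TR² - DR²) / (2·TD·TR)
  ∠DTR = 47.12°

Step 11: From RB = 5.04, RZ = 17.92, BZ = 14, by the inverse law of cosines:
  cos(∠BRZ) = (RB² + RZ² - BZ²) / (2·RB·RZ)
  ∠BRZ = 33.53°

Step 12: From ZB = 14, ZR = 17.92, BR = 5.04, by the inverse law of cosines:
  cos(∠BZR) = (ZB² + ZR² - BR²) / (2·ZB·ZR)
  ∠BZR = 11.47°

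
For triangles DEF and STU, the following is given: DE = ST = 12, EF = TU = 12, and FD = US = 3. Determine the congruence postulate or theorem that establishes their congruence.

The given information matches SSS: All three pairs of corresponding sides are equal (Side-Side-Side).

SSS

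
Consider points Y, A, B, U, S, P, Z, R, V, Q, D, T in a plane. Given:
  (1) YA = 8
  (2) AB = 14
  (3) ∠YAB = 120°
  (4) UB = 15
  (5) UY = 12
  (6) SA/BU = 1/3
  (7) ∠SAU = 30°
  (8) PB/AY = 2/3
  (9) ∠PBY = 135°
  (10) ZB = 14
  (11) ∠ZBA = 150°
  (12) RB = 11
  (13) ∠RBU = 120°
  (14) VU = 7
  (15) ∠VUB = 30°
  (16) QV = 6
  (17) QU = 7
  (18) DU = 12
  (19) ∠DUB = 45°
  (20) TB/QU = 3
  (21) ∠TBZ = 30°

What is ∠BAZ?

Step 1: By the law of cosines on triangle ABZ: AZ² = 14² + 14² − 2·14·14·cos(150°) = 731.48, so AZ ≈ 27.05.
Step 2: By the inverse law of cosines on triangle BAZ: cos(∠BAZ) = (14² + 27.05² − 14²) / (2·14·27.05) = 731.48/757.29 = 0.9659, so ∠BAZ = 15°.

Therefore, the measure of angle ∠BAZ = 15°.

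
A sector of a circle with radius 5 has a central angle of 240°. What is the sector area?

The full circle has area πr² = π(5)² = 25*pi.
The sector covers 240° out of 360°, a fraction of 2/3.
Sector area = 25*pi × 2/3 = 50*pi/3.

50*pi/3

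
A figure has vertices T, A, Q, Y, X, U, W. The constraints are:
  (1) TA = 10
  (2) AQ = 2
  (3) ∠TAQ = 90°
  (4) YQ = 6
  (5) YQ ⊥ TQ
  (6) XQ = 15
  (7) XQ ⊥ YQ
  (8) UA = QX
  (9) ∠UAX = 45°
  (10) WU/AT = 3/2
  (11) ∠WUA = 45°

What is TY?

Step 1: By the law of cosines on triangle QAT: QT² = 2² + 10² − 2·2·10·cos(90°) = 104, so QT = 2·√26.
Step 2: By the law of cosines on triangle TQY: TY² = (2·√26)² + 6² − 2·2·√26·6·cos(90°) = 140, so TY = 2·√35.

Therefore, the length of TY = 2·√35.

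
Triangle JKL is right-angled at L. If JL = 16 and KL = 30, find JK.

In a right triangle, the square of the hypotenuse equals the sum of the squares of the two legs.
The legs are 16 and 30, so the hypotenuse = sqrt(256 + 900) = sqrt(1156) = 34.

34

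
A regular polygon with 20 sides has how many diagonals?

The number of diagonals in an n-gon is n(n - 3)/2.
For n = 20: 20(20 - 3)/2 = 20 × 17 / 2 = 170.

170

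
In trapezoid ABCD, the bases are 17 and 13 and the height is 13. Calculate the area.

Area of a trapezoid = (base1 + base2) * height / 2
Area = (17 + 13) * 13 / 2
Area = 30 * 13 / 2
Area = 390 / 2
Area = 195

195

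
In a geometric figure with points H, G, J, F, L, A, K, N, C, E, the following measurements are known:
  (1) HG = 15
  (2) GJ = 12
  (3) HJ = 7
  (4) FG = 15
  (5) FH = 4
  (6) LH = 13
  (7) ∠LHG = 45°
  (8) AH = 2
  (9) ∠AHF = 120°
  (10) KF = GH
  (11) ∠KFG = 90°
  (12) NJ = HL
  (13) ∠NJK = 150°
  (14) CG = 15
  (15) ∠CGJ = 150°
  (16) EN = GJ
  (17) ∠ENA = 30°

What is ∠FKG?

From the given relations: KF = GH = 15.
Step 1: By the law of cosines on triangle KFG: KG² = 15² + 15² − 2·15·15·cos(90°) = 450, so KG = 15·√2.
Step 2: By the inverse law of cosines on triangle FKG: cos(∠FKG) = (15² + (15·√2)² − 15²) / (2·15·15·√2) = 450/636.4 = 0.7071, so ∠FKG = 45°.

Therefore, the measure of angle ∠FKG = 45°.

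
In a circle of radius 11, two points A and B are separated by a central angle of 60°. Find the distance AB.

Chord = 2(11) sin(30°) = 11

11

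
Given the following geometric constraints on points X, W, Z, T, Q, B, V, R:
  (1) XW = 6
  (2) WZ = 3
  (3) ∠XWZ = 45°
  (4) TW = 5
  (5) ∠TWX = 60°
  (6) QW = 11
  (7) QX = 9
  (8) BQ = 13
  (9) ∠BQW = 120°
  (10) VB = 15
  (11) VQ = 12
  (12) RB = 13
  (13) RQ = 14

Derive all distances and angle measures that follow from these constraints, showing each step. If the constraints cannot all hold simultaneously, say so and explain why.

The constraints are consistent.

Step 1: From XW = 6, WZ = 3, and ∠XWZ = 45°, by the law of cosines:
  XZ² = XW² + WZ² - 2·XW·WZ·cos(45°) = 36 + 9 - 25.46 = 19.54
  XZ ≈ 4.42

Step 2: From XW = 6, WT = 5, and ∠XWT = 60°, by the law of cosines:
  XT² = XW² + WT² - 2·XW·WT·cos(60°) = 36 + 25 - 30 = 31
  XT = √31

Step 3: From WQ = 11, QB = 13, and ∠WQB = 120°, by the law of cosines:
  WB² = WQ² + QB² - 2·WQ·QB·cos(120°) = 121 + 169 + 143 = 433
  WB ≈ 20.81

Step 4: From XQ = 9, XW = 6, QW = 11, by the inverse law of cosines:
  cos(∠QXW) = (XQ² + XW² - QW²) / (2·XQ·XW)
  ∠QXW = 92.12°

Step 5: From WQ = 11, WX = 6, QX = 9, by the inverse law of cosines:
  cos(∠QWX) = (WQ² + WX² - QX²) / (2·WQ·WX)
  ∠QWX = 54.85°

Step 6: From QB = 13, QR = 14, BR = 13, by the inverse law of cosines:
  cos(∠BQR) = (QB² + QR² - BR²) / (2·QB·QR)
  ∠BQR = 57.42°

Step 7: From QB = 13, QV = 12, BV = 15, by the inverse law of cosines:
  cos(∠BQV) = (QB² + QV² - BV²) / (2·QB·QV)
  ∠BQV = 73.62°

Step 8: From QW = 11, QX = 9, WX = 6, by the inverse law of cosines:
  cos(∠WQX) = (QW² + QX² - WX²) / (2·QW·QX)
  ∠WQX = 33.03°

Step 9: From BQ = 13, BR = 13, QR = 14, by the inverse law of cosines:
  cos(∠QBR) = (BQ² + BR² - QR²) / (2·BQ·BR)
  ∠QBR = 65.16°

Step 10: From BQ = 13, BV = 15, QV = 12, by the inverse law of cosines:
  cos(∠QBV) = (BQ² + BV² - QV²) / (2·BQ·BV)
  ∠QBV = 50.13°

Step 11: From VB = 15, VQ = 12, BQ = 13, by the inverse law of cosines:
  cos(∠BVQ) = (VB² + VQ² - BQ²) / (2·VB·VQ)
  ∠BVQ = 56.25°

Step 12: From RB = 13, RQ = 14, BQ = 13, by the inverse law of cosines:
  cos(∠BRQ) = (RB² + RQ² - BQ²) / (2·RB·RQ)
  ∠BRQ = 57.42°

Step 13: From XT = √31, XW = 6, TW = 5, by the inverse law of cosines:
  cos(∠TXW) = (XT² + XW² - TW²) / (2·XT·XW)
  ∠TXW = 51.05°

Step 14: From XW = 6, XZ = 4.42, WZ = 3, by the inverse law of cosines:
  cos(∠WXZ) = (XW² + XZ² - WZ²) / (2·XW·XZ)
  ∠WXZ = 28.68°

Step 15: From WB = 20.81, WQ = 11, BQ = 13, by the inverse law of cosines:
  cos(∠BWQ) = (WB² + WQ² - BQ²) / (2·WB·WQ)
  ∠BWQ = 32.75°

Step 16: From ZW = 3, ZX = 4.42, WX = 6, by the inverse law of cosines:
  cos(∠WZX) = (ZW² + ZX² - WX²) / (2·ZW·ZX)
  ∠WZX = 106.32°

Step 17: From TW = 5, TX = √31, WX = 6, by the inverse law of cosines:
  cos(∠WTX) = (TW² + TX² - WX²) / (2·TW·TX)
  ∠WTX = 68.95°

Step 18: From BQ = 13, BW = 20.81, QW = 11, by the inverse law of cosines:
  cos(∠QBW) = (BQ² + BW² - QW²) / (2·BQ·BW)
  ∠QBW = 27.25°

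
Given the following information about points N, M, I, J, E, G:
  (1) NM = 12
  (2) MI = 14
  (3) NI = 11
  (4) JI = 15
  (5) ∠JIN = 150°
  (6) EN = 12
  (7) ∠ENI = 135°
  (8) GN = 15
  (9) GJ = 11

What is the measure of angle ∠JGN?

Step 1: By the law of cosines on triangle JIN: JN² = 15² + 11² − 2·15·11·cos(150°) = 631.79, so JN ≈ 25.14.
Step 2: By the inverse law of cosines on triangle JGN: cos(∠JGN) = (11² + 15² − 25.14²) / (2·11·15) = -285.79/330 = -0.866, so ∠JGN = 150°.

Therefore, the measure of angle ∠JGN = 150°.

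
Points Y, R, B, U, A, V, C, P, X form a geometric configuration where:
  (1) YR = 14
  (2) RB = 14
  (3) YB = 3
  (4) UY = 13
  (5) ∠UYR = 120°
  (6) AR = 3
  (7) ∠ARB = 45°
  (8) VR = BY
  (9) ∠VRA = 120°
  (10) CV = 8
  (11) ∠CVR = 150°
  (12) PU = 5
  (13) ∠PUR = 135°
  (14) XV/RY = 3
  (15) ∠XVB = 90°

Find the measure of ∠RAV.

From the given relations: VR = BY = 3.
Step 1: By the law of cosines on triangle ARV: AV² = 3² + 3² − 2·3·3·cos(120°) = 27, so AV = 3·√3.
Step 2: By the inverse law of cosines on triangle RAV: cos(∠RAV) = (3² + (3·√3)² − 3²) / (2·3·3·√3) = 27/31.18 = 0.866, so ∠RAV = 30°.

Therefore, the measure of angle ∠RAV = 30°.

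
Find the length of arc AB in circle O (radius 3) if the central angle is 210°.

The full circumference is 2πr = 2π(3) = 6*pi.
The arc spans 210° out of 360°, which is a fraction of 7/12.
Arc length = 6*pi × 7/12 = 7*pi/2.

7*pi/2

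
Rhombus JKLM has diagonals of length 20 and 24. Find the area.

Area of a rhombus = (d1 * d2) / 2
Area = (20 * 24) / 2
Area = 480 / 2
Area = 240

240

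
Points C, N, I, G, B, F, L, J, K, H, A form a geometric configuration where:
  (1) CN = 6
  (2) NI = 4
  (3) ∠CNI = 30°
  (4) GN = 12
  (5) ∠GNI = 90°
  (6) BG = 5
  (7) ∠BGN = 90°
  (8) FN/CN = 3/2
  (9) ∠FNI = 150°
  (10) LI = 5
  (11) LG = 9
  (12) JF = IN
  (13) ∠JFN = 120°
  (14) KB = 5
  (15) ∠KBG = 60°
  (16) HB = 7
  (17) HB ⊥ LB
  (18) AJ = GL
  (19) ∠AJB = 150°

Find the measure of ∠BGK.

Step 1: By the law of cosines on triangle GBK: GK² = 5² + 5² − 2·5·5·cos(60°) = 25, so GK = 5.
Step 2: By the inverse law of cosines on triangle BGK: cos(∠BGK) = (5² + 5² − 5²) / (2·5·5) = 25/50 = 0.5, so ∠BGK = 60°.

Therefore, the measure of angle ∠BGK = 60°.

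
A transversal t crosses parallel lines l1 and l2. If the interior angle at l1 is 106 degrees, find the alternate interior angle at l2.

Alternate interior angles formed by parallel lines and a transversal are equal.
The given angle is 106 degrees.
The alternate interior angle = 106 degrees.

106 degrees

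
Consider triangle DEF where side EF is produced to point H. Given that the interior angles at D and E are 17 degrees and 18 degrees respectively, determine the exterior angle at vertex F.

The interior angle at F is 180 - 17 - 18 = 145 degrees.
The exterior angle and interior angle at F are supplementary:
Exterior angle = 180 - 145 = 35 degrees.

35 degrees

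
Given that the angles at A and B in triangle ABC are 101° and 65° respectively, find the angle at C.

By the triangle angle sum property, the three interior angles of any triangle add up to 180°.
We know angle A = 101° and angle B = 65°, so their sum is 166°.
Therefore angle C = 180° - 166° = 14°.

14 degrees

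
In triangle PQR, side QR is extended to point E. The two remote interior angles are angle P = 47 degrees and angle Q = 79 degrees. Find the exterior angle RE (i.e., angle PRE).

By the exterior angle theorem, an exterior angle of a triangle equals the sum of the two remote interior angles.
Exterior angle = angle P + angle Q
Exterior angle = 47 + 79 = 126 degrees

126 degrees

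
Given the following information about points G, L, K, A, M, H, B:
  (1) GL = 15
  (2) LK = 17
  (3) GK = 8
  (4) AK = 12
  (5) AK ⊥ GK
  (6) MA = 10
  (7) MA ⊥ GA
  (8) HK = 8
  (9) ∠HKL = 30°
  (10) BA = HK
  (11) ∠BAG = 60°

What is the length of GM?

Step 1: By the law of cosines on triangle GKA: GA² = 8² + 12² − 2·8·12·cos(90°) = 208, so GA = 4·√13.
Step 2: By the law of cosines on triangle GAM: GM² = (4·√13)² + 10² − 2·4·√13·10·cos(90°) = 308, so GM = 2·√77.

Therefore, the length of GM = 2·√77.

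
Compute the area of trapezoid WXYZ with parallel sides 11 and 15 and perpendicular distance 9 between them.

Area of a trapezoid = (base1 + base2) * height / 2
Area = (11 + 15) * 9 / 2
Area = 26 * 9 / 2
Area = 234 / 2
Area = 117

117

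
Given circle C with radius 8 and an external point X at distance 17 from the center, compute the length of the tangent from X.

tangent = √(d² - r²) = √(17² - 8²) = √(289 - 64) = √225 = 15

15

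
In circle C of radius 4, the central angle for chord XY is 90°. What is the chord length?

Chord = 2(4) sin(45°) = 4*sqrt(2)

4*sqrt(2)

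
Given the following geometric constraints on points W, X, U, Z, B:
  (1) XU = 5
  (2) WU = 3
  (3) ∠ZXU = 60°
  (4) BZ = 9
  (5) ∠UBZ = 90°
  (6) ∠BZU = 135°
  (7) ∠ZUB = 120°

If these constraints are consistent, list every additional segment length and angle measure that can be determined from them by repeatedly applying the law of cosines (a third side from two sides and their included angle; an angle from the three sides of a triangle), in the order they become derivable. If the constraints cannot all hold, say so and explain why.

These constraints are not satisfiable: (5), (6) and (7) are the three interior angles of triangle UBZ, which must sum to 180°, but 90° + 135° + 120° = 345°. No planar figure meets all of them, so nothing further can be derived.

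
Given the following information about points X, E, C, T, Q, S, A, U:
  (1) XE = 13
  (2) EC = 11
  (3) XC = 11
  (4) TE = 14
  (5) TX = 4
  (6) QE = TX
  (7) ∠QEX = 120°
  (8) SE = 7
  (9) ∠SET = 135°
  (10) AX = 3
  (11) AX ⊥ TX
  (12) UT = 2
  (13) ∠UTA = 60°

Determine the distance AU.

Step 1: By the law of cosines on triangle AXT: AT² = 3² + 4² − 2·3·4·cos(90°) = 25, so AT = 5.
Step 2: By the law of cosines on triangle ATU: AU² = 5² + 2² − 2·5·2·cos(60°) = 19, so AU = √19.

Therefore, the length of AU = √19.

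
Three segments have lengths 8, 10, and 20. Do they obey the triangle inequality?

No.
The triangle inequality is violated: 8 + 10 = 18 ≤ 20.
These lengths cannot form a triangle.

No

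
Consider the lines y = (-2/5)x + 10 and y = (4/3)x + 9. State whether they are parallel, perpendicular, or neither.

Slope of line 1: m1 = -2/5
Slope of line 2: m2 = 4/3
m1 != m2 and m1*m2 = -8/15 != -1. Neither.

Neither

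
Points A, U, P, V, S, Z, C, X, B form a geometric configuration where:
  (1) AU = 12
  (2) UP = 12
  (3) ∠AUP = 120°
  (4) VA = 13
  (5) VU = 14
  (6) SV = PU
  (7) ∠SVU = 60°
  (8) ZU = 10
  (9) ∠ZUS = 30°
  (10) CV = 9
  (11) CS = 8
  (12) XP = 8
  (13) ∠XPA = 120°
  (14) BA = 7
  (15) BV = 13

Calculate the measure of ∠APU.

Step 1: By the law of cosines on triangle PUA: PA² = 12² + 12² − 2·12·12·cos(120°) = 432, so PA = 12·√3.
Step 2: By the inverse law of cosines on triangle APU: cos(∠APU) = ((12·√3)² + 12² − 12²) / (2·12·√3·12) = 432/498.83 = 0.866, so ∠APU = 30°.

Therefore, the measure of angle ∠APU = 30°.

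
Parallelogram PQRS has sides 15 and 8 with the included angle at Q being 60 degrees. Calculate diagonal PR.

Using the law of cosines:
d^2 = 15^2 + 8^2 - 2(15)(8)cos(60 degrees)
d^2 = 225 + 64 - 240*1/2
d^2 = 169
d = 13

13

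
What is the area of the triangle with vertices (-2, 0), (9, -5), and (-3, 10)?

Using the Shoelace formula for a triangle:
Area = (1/2)|x0(y1 - y2) + x1(y2 - y0) + x2(y0 - y1)|
Area = (1/2)|-2(-5 - 10) + 9(10 - 0) + -3(0 - -5)|
Area = (1/2)|30 + 90 + -15|
Area = (1/2)|105|
Area = (1/2)(105)
Area = 105/2

105/2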